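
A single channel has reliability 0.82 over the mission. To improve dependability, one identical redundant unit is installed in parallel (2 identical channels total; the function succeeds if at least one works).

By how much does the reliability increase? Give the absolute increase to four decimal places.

R_before = 0.82
R_after = 1 − (1 − 0.82)^2 = 0.9676
ΔR = 0.9676 − 0.82 = 0.1476

0.1476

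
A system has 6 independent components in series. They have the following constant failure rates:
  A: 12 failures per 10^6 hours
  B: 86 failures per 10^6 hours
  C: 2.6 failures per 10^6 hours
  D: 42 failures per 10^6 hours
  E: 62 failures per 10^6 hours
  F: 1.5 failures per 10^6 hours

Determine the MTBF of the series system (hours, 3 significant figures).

4850

Series of exponential components: λ_sys = Σ λ_i
λ_sys = 0.000012 + 0.000086 + 0.0000026 + 0.000042 + 0.000062 + 0.0000015 = 2.0610e-04 /h
MTBF = 1 / λ_sys = 4850 h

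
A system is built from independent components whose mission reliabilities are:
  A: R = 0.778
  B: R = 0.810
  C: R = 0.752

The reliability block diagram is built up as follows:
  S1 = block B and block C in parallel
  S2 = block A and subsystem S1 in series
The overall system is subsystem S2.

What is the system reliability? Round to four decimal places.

Parallel (B and C): 1 − (1 − 0.810000)(1 − 0.752000) = 0.952880
Series (A and [0.952880]): 0.778000 × 0.952880 = 0.7413

0.7413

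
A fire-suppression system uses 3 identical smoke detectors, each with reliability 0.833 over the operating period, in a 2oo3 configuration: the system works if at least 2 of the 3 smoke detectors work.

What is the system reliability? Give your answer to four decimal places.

0.9256

R = Σ_{i=2}^{3} C(3,i) p^i (1−p)^{3−i} with p = 0.833
C(3,2)·0.833^2·0.167^1 = 0.347638
C(3,3)·0.833^3·0.167^0 = 0.578010
Sum = 0.9256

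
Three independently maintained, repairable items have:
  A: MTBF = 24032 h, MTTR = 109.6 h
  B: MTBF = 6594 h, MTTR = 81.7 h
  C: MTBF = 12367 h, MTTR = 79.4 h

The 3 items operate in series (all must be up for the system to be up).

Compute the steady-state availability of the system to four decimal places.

A(A) = MTBF/(MTBF+MTTR) = 24032/(24032+109.6) = 0.995460
A(B) = MTBF/(MTBF+MTTR) = 6594/(6594+81.7) = 0.987762
A(C) = MTBF/(MTBF+MTTR) = 12367/(12367+79.4) = 0.993621
Series availability: 0.995460 × 0.987762 × 0.993621 = 0.9770

0.9770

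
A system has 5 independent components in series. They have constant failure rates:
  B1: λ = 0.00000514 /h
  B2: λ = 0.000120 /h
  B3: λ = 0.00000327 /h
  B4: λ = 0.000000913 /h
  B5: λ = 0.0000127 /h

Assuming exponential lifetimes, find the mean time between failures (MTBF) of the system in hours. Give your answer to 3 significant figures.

Series of exponential components: λ_sys = Σ λ_i
λ_sys = 0.00000514 + 0.000120 + 0.00000327 + 0.000000913 + 0.0000127 = 1.4202e-04 /h
MTBF = 1 / λ_sys = 7040 h

7040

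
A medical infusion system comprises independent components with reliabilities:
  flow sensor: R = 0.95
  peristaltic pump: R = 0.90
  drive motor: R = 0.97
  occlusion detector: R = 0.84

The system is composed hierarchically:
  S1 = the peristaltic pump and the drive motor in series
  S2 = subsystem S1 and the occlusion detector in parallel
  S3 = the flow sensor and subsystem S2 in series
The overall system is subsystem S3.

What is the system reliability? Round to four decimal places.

Series (peristaltic pump and drive motor): 0.900000 × 0.970000 = 0.873000
Parallel ([0.873000] and occlusion detector): 1 − (1 − 0.873000)(1 − 0.840000) = 0.979680
Series (flow sensor and [0.979680]): 0.950000 × 0.979680 = 0.9307

0.9307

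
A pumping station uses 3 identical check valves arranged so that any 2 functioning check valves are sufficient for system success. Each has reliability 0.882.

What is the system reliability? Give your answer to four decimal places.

0.9615

R = Σ_{i=2}^{3} C(3,i) p^i (1−p)^{3−i} with p = 0.882
C(3,2)·0.882^2·0.118^1 = 0.275385
C(3,3)·0.882^3·0.118^0 = 0.686129
Sum = 0.9615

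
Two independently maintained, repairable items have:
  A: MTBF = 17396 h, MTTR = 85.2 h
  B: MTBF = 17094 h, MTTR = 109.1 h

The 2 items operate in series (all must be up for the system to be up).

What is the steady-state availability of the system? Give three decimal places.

A(A) = MTBF/(MTBF+MTTR) = 17396/(17396+85.2) = 0.995126
A(B) = MTBF/(MTBF+MTTR) = 17094/(17094+109.1) = 0.993658
Series availability: 0.995126 × 0.993658 = 0.989

0.989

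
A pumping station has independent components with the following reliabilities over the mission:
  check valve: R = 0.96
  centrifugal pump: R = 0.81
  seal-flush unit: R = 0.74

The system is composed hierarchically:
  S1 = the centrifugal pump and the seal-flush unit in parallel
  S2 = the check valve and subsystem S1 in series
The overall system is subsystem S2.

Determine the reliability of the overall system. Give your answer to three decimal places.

0.913

Parallel (centrifugal pump and seal-flush unit): 1 − (1 − 0.81000)(1 − 0.74000) = 0.95060
Series (check valve and [0.95060]): 0.96000 × 0.95060 = 0.913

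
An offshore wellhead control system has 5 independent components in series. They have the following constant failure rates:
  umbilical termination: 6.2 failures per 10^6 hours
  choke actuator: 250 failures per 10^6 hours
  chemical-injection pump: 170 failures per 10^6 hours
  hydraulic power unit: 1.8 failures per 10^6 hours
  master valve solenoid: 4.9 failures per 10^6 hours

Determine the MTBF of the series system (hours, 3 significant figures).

Series of exponential components: λ_sys = Σ λ_i
λ_sys = 0.0000062 + 0.00025 + 0.00017 + 0.0000018 + 0.0000049 = 4.3290e-04 /h
MTBF = 1 / λ_sys = 2310 h

2310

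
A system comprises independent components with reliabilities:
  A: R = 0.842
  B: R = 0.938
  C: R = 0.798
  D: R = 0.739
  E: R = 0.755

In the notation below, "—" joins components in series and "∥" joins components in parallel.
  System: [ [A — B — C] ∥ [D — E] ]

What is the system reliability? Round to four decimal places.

0.8366

Series (A, B, and C): 0.842000 × 0.938000 × 0.798000 = 0.630257
Series (D and E): 0.739000 × 0.755000 = 0.557945
Parallel ([0.630257] and [0.557945]): 1 − (1 − 0.630257)(1 − 0.557945) = 0.8366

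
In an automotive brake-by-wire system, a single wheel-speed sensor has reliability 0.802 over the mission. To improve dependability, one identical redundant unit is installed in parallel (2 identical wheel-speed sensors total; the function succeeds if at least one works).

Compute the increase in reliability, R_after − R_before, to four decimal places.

R_before = 0.802
R_after = 1 − (1 − 0.802)^2 = 0.9608
ΔR = 0.9608 − 0.802 = 0.1588

0.1588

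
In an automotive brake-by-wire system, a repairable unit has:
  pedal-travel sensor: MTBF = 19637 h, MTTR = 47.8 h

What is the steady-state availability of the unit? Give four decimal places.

A(pedal-travel sensor) = MTBF/(MTBF+MTTR) = 19637/(19637+47.8) = 0.9976

0.9976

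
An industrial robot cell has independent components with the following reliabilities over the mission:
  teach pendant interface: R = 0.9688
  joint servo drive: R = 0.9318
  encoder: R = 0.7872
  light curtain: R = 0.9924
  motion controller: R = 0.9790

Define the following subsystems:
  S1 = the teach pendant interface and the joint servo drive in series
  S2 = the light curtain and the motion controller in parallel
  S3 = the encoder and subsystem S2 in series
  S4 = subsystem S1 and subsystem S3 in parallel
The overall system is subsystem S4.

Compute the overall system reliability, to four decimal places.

0.9793

Series (teach pendant interface and joint servo drive): 0.968800 × 0.931800 = 0.902728
Parallel (light curtain and motion controller): 1 − (1 − 0.992400)(1 − 0.979000) = 0.999840
Series (encoder and [0.999840]): 0.787200 × 0.999840 = 0.787074
Parallel ([0.902728] and [0.787074]): 1 − (1 − 0.902728)(1 − 0.787074) = 0.9793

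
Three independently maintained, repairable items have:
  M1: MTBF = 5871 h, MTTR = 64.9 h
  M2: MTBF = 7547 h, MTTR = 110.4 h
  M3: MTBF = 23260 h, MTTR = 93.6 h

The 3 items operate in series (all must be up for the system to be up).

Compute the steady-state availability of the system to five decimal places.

0.97090

A(M1) = MTBF/(MTBF+MTTR) = 5871/(5871+64.9) = 0.989067
A(M2) = MTBF/(MTBF+MTTR) = 7547/(7547+110.4) = 0.985583
A(M3) = MTBF/(MTBF+MTTR) = 23260/(23260+93.6) = 0.995992
Series availability: 0.989067 × 0.985583 × 0.995992 = 0.97090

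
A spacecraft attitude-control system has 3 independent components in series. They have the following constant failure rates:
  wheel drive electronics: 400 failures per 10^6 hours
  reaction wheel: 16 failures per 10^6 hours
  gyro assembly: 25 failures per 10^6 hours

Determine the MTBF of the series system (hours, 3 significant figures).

Series of exponential components: λ_sys = Σ λ_i
λ_sys = 0.00040 + 0.000016 + 0.000025 = 4.4100e-04 /h
MTBF = 1 / λ_sys = 2270 h

2270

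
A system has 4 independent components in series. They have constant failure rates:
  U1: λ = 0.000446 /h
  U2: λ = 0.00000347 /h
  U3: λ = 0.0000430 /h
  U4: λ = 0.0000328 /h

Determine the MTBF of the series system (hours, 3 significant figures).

1900

Series of exponential components: λ_sys = Σ λ_i
λ_sys = 0.000446 + 0.00000347 + 0.0000430 + 0.0000328 = 5.2527e-04 /h
MTBF = 1 / λ_sys = 1900 h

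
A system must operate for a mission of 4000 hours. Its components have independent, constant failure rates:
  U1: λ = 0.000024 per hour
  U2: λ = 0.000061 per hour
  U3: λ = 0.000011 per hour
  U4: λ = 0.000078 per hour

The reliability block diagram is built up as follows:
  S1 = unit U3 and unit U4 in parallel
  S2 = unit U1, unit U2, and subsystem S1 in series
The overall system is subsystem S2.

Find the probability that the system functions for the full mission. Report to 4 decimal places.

0.7036

R(U1) = exp(−0.000024 × 4000) = 0.908464
R(U2) = exp(−0.000061 × 4000) = 0.783488
R(U3) = exp(−0.000011 × 4000) = 0.956954
R(U4) = exp(−0.000078 × 4000) = 0.731982
Parallel (U3 and U4): 1 − (1 − 0.956954)(1 − 0.731982) = 0.988463
Series (U1, U2, and [0.988463]): 0.908464 × 0.783488 × 0.988463 = 0.7036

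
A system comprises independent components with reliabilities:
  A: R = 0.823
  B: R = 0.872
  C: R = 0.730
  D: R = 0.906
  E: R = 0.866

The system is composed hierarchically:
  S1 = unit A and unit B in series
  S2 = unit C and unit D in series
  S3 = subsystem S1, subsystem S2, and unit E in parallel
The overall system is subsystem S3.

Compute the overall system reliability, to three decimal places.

0.987

Series (A and B): 0.82300 × 0.87200 = 0.71766
Series (C and D): 0.73000 × 0.90600 = 0.66138
Parallel ([0.71766], [0.66138], and E): 1 − (1 − 0.71766)(1 − 0.66138)(1 − 0.86600) = 0.987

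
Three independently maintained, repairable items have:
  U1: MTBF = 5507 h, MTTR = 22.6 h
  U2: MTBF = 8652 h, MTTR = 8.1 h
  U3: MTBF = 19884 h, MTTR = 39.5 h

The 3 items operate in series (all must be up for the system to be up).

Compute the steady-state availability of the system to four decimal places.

A(U1) = MTBF/(MTBF+MTTR) = 5507/(5507+22.6) = 0.995913
A(U2) = MTBF/(MTBF+MTTR) = 8652/(8652+8.1) = 0.999065
A(U3) = MTBF/(MTBF+MTTR) = 19884/(19884+39.5) = 0.998017
Series availability: 0.995913 × 0.999065 × 0.998017 = 0.9930

0.9930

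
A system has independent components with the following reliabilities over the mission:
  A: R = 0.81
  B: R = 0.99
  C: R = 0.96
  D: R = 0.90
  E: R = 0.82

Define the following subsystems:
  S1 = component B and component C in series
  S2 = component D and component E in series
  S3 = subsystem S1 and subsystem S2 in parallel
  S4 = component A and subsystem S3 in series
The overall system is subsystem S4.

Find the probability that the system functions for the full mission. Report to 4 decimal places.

Series (B and C): 0.990000 × 0.960000 = 0.950400
Series (D and E): 0.900000 × 0.820000 = 0.738000
Parallel ([0.950400] and [0.738000]): 1 − (1 − 0.950400)(1 − 0.738000) = 0.987005
Series (A and [0.987005]): 0.810000 × 0.987005 = 0.7995

0.7995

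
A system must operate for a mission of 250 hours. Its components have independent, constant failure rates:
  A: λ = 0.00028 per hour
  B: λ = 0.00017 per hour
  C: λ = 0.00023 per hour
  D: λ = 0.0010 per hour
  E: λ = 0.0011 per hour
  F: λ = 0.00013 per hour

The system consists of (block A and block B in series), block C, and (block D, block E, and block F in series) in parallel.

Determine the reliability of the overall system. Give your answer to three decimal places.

0.997

R(A) = exp(−0.00028 × 250) = 0.93239
R(B) = exp(−0.00017 × 250) = 0.95839
R(C) = exp(−0.00023 × 250) = 0.94412
R(D) = exp(−0.0010 × 250) = 0.77880
R(E) = exp(−0.0011 × 250) = 0.75957
R(F) = exp(−0.00013 × 250) = 0.96802
Series (A and B): 0.93239 × 0.95839 = 0.89359
Series (D, E, and F): 0.77880 × 0.75957 × 0.96802 = 0.57264
Parallel ([0.89359], C, and [0.57264]): 1 − (1 − 0.89359)(1 − 0.94412)(1 − 0.57264) = 0.997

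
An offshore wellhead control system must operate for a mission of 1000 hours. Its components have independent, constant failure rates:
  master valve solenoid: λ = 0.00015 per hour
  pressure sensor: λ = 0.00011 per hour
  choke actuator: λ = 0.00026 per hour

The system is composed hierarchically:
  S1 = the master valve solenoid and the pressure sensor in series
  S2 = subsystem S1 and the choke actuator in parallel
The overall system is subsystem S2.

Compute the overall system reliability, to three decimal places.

0.948

R(master valve solenoid) = exp(−0.00015 × 1000) = 0.86071
R(pressure sensor) = exp(−0.00011 × 1000) = 0.89583
R(choke actuator) = exp(−0.00026 × 1000) = 0.77105
Series (master valve solenoid and pressure sensor): 0.86071 × 0.89583 = 0.77105
Parallel ([0.77105] and choke actuator): 1 − (1 − 0.77105)(1 − 0.77105) = 0.948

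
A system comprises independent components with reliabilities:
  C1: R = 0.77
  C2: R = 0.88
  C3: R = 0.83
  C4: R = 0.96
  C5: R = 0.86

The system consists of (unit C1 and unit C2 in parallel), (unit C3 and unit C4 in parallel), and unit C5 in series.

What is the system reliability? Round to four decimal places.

0.8306

Parallel (C1 and C2): 1 − (1 − 0.770000)(1 − 0.880000) = 0.972400
Parallel (C3 and C4): 1 − (1 − 0.830000)(1 − 0.960000) = 0.993200
Series ([0.972400], [0.993200], and C5): 0.972400 × 0.993200 × 0.860000 = 0.8306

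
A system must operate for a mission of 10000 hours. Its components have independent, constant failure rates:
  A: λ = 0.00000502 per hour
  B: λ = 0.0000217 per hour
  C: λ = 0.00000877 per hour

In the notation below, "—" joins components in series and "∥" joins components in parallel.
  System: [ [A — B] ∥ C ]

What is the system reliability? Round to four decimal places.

0.9803

R(A) = exp(−0.00000502 × 10000) = 0.951039
R(B) = exp(−0.0000217 × 10000) = 0.804930
R(C) = exp(−0.00000877 × 10000) = 0.916036
Series (A and B): 0.951039 × 0.804930 = 0.765520
Parallel ([0.765520] and C): 1 − (1 − 0.765520)(1 − 0.916036) = 0.9803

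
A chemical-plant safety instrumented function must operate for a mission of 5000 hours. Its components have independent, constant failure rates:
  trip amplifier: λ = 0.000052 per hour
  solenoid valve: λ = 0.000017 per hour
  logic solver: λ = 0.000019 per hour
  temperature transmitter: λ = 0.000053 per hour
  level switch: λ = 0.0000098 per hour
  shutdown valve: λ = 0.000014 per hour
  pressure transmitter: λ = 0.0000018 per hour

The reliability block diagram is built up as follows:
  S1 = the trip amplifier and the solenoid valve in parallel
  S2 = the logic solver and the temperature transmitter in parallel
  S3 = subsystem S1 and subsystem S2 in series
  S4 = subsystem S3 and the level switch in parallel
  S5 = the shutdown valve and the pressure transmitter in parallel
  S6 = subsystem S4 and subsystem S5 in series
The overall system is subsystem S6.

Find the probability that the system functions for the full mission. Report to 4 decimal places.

0.9975

R(trip amplifier) = exp(−0.000052 × 5000) = 0.771052
R(solenoid valve) = exp(−0.000017 × 5000) = 0.918512
R(logic solver) = exp(−0.000019 × 5000) = 0.909373
R(temperature transmitter) = exp(−0.000053 × 5000) = 0.767206
R(level switch) = exp(−0.0000098 × 5000) = 0.952181
R(shutdown valve) = exp(−0.000014 × 5000) = 0.932394
R(pressure transmitter) = exp(−0.0000018 × 5000) = 0.991040
Parallel (trip amplifier and solenoid valve): 1 − (1 − 0.771052)(1 − 0.918512) = 0.981343
Parallel (logic solver and temperature transmitter): 1 − (1 − 0.909373)(1 − 0.767206) = 0.978903
Series ([0.981343] and [0.978903]): 0.981343 × 0.978903 = 0.960640
Parallel ([0.960640] and level switch): 1 − (1 − 0.960640)(1 − 0.952181) = 0.998118
Parallel (shutdown valve and pressure transmitter): 1 − (1 − 0.932394)(1 − 0.991040) = 0.999394
Series ([0.998118] and [0.999394]): 0.998118 × 0.999394 = 0.9975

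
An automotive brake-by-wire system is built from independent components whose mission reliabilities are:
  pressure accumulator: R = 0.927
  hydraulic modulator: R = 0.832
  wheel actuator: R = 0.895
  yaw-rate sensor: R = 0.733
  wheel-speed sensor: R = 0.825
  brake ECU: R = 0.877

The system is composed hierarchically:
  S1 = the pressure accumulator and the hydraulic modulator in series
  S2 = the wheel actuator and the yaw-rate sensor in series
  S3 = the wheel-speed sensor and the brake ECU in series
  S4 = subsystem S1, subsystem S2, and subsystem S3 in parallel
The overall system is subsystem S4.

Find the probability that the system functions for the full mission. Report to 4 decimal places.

0.9782

Series (pressure accumulator and hydraulic modulator): 0.927000 × 0.832000 = 0.771264
Series (wheel actuator and yaw-rate sensor): 0.895000 × 0.733000 = 0.656035
Series (wheel-speed sensor and brake ECU): 0.825000 × 0.877000 = 0.723525
Parallel ([0.771264], [0.656035], and [0.723525]): 1 − (1 − 0.771264)(1 − 0.656035)(1 − 0.723525) = 0.9782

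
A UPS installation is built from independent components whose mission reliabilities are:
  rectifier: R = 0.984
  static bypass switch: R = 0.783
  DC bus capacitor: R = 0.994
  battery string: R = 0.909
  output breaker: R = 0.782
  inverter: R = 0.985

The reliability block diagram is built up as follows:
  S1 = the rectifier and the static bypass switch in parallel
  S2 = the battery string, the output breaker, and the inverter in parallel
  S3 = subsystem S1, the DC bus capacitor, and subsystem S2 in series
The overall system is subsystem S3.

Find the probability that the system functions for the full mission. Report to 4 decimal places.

0.9903

Parallel (rectifier and static bypass switch): 1 − (1 − 0.984000)(1 − 0.783000) = 0.996528
Parallel (battery string, output breaker, and inverter): 1 − (1 − 0.909000)(1 − 0.782000)(1 − 0.985000) = 0.999702
Series ([0.996528], DC bus capacitor, and [0.999702]): 0.996528 × 0.994000 × 0.999702 = 0.9903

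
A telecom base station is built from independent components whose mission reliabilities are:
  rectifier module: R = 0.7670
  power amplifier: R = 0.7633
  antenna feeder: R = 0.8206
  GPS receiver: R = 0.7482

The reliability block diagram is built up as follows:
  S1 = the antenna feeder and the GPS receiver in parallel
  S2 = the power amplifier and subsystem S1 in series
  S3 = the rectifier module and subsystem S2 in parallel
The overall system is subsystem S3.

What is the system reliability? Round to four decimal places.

Parallel (antenna feeder and GPS receiver): 1 − (1 − 0.820600)(1 − 0.748200) = 0.954827
Series (power amplifier and [0.954827]): 0.763300 × 0.954827 = 0.728819
Parallel (rectifier module and [0.728819]): 1 − (1 − 0.767000)(1 − 0.728819) = 0.9368

0.9368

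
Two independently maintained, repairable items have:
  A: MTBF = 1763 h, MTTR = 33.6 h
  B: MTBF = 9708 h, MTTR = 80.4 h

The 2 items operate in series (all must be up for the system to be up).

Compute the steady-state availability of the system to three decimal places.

A(A) = MTBF/(MTBF+MTTR) = 1763/(1763+33.6) = 0.981298
A(B) = MTBF/(MTBF+MTTR) = 9708/(9708+80.4) = 0.991786
Series availability: 0.981298 × 0.991786 = 0.973

0.973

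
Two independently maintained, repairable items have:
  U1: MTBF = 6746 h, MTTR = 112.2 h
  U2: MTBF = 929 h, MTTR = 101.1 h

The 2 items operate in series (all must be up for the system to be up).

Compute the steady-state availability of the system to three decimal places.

A(U1) = MTBF/(MTBF+MTTR) = 6746/(6746+112.2) = 0.983640
A(U2) = MTBF/(MTBF+MTTR) = 929/(929+101.1) = 0.901854
Series availability: 0.983640 × 0.901854 = 0.887

0.887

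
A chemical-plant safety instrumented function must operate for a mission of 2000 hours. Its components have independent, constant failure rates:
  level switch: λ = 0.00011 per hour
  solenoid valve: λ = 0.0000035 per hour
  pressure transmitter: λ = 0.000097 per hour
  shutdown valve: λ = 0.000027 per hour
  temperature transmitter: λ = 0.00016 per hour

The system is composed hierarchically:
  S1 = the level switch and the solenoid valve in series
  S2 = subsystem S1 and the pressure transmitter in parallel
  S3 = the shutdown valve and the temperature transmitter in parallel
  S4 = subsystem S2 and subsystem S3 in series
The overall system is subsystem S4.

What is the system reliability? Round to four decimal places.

0.9503

R(level switch) = exp(−0.00011 × 2000) = 0.802519
R(solenoid valve) = exp(−0.0000035 × 2000) = 0.993024
R(pressure transmitter) = exp(−0.000097 × 2000) = 0.823658
R(shutdown valve) = exp(−0.000027 × 2000) = 0.947432
R(temperature transmitter) = exp(−0.00016 × 2000) = 0.726149
Series (level switch and solenoid valve): 0.802519 × 0.993024 = 0.796921
Parallel ([0.796921] and pressure transmitter): 1 − (1 − 0.796921)(1 − 0.823658) = 0.964189
Parallel (shutdown valve and temperature transmitter): 1 − (1 − 0.947432)(1 − 0.726149) = 0.985604
Series ([0.964189] and [0.985604]): 0.964189 × 0.985604 = 0.9503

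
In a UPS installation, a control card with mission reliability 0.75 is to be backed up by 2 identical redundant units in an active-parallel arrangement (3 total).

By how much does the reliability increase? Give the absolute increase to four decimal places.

R_before = 0.75
R_after = 1 − (1 − 0.75)^3 = 0.9844
ΔR = 0.9844 − 0.75 = 0.2344

0.2344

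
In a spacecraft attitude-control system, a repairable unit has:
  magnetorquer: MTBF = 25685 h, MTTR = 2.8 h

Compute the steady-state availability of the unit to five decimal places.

0.99989

A(magnetorquer) = MTBF/(MTBF+MTTR) = 25685/(25685+2.8) = 0.99989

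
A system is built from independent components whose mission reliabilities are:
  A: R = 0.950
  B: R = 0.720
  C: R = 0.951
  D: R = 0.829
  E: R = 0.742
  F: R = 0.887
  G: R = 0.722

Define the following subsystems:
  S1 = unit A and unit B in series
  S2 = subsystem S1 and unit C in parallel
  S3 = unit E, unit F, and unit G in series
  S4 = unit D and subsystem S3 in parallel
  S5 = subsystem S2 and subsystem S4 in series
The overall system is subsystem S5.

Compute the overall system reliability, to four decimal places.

0.8962

Series (A and B): 0.950000 × 0.720000 = 0.684000
Parallel ([0.684000] and C): 1 − (1 − 0.684000)(1 − 0.951000) = 0.984516
Series (E, F, and G): 0.742000 × 0.887000 × 0.722000 = 0.475187
Parallel (D and [0.475187]): 1 − (1 − 0.829000)(1 − 0.475187) = 0.910257
Series ([0.984516] and [0.910257]): 0.984516 × 0.910257 = 0.8962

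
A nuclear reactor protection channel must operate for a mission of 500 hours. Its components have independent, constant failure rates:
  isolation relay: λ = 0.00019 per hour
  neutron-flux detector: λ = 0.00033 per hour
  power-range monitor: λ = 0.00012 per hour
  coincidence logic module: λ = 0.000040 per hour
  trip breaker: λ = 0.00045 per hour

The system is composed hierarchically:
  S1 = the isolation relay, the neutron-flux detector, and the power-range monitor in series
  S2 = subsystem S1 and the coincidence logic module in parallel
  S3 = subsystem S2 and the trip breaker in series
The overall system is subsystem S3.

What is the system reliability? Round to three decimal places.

R(isolation relay) = exp(−0.00019 × 500) = 0.90937
R(neutron-flux detector) = exp(−0.00033 × 500) = 0.84789
R(power-range monitor) = exp(−0.00012 × 500) = 0.94176
R(coincidence logic module) = exp(−0.000040 × 500) = 0.98020
R(trip breaker) = exp(−0.00045 × 500) = 0.79852
Series (isolation relay, neutron-flux detector, and power-range monitor): 0.90937 × 0.84789 × 0.94176 = 0.72614
Parallel ([0.72614] and coincidence logic module): 1 − (1 − 0.72614)(1 − 0.98020) = 0.99458
Series ([0.99458] and trip breaker): 0.99458 × 0.79852 = 0.794

0.794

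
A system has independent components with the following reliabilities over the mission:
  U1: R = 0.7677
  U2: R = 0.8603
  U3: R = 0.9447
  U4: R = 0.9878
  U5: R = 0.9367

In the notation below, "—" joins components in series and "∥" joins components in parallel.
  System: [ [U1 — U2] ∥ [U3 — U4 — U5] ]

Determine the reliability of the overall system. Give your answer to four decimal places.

0.9573

Series (U1 and U2): 0.767700 × 0.860300 = 0.660452
Series (U3, U4, and U5): 0.944700 × 0.987800 × 0.936700 = 0.874105
Parallel ([0.660452] and [0.874105]): 1 − (1 − 0.660452)(1 − 0.874105) = 0.9573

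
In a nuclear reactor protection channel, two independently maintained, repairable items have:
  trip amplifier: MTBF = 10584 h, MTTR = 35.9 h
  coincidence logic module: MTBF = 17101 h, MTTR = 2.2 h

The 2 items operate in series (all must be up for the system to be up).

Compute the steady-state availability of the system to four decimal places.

A(trip amplifier) = MTBF/(MTBF+MTTR) = 10584/(10584+35.9) = 0.996620
A(coincidence logic module) = MTBF/(MTBF+MTTR) = 17101/(17101+2.2) = 0.999871
Series availability: 0.996620 × 0.999871 = 0.9965

0.9965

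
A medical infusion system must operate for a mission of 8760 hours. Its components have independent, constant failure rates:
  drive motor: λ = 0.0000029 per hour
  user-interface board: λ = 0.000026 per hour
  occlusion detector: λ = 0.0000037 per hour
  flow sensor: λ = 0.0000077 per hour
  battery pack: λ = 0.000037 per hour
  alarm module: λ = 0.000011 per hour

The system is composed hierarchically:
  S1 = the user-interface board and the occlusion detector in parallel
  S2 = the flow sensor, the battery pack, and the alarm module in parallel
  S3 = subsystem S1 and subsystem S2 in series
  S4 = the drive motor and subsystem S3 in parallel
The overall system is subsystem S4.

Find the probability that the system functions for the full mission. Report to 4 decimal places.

R(drive motor) = exp(−0.0000029 × 8760) = 0.974916
R(user-interface board) = exp(−0.000026 × 8760) = 0.796315
R(occlusion detector) = exp(−0.0000037 × 8760) = 0.968108
R(flow sensor) = exp(−0.0000077 × 8760) = 0.934773
R(battery pack) = exp(−0.000037 × 8760) = 0.723163
R(alarm module) = exp(−0.000011 × 8760) = 0.908137
Parallel (user-interface board and occlusion detector): 1 − (1 − 0.796315)(1 − 0.968108) = 0.993504
Parallel (flow sensor, battery pack, and alarm module): 1 − (1 − 0.934773)(1 − 0.723163)(1 − 0.908137) = 0.998341
Series ([0.993504] and [0.998341]): 0.993504 × 0.998341 = 0.991856
Parallel (drive motor and [0.991856]): 1 − (1 − 0.974916)(1 − 0.991856) = 0.9998

0.9998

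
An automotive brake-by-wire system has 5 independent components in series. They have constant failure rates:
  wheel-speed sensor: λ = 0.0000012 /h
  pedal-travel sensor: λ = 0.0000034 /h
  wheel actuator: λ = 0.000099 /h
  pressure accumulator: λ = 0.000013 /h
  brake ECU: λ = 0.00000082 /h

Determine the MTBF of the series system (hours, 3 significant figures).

8520

Series of exponential components: λ_sys = Σ λ_i
λ_sys = 0.0000012 + 0.0000034 + 0.000099 + 0.000013 + 0.00000082 = 1.1742e-04 /h
MTBF = 1 / λ_sys = 8520 h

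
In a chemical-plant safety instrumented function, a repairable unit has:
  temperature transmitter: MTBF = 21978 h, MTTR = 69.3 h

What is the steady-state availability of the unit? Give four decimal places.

0.9969

A(temperature transmitter) = MTBF/(MTBF+MTTR) = 21978/(21978+69.3) = 0.9969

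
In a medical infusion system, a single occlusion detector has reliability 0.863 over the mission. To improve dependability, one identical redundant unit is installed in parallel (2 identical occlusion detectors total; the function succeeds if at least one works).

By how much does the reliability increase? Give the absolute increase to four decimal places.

0.1182

R_before = 0.863
R_after = 1 − (1 − 0.863)^2 = 0.9812
ΔR = 0.9812 − 0.863 = 0.1182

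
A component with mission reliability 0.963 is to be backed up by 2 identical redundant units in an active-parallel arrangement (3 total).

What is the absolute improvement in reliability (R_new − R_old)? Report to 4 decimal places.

0.0369

R_before = 0.963
R_after = 1 − (1 − 0.963)^3 = 0.9999
ΔR = 0.9999 − 0.963 = 0.0369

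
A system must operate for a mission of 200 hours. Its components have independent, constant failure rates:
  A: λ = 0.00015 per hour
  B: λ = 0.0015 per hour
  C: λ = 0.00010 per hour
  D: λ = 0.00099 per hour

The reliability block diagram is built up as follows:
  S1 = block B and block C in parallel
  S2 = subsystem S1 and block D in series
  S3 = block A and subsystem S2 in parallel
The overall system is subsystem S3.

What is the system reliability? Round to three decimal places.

R(A) = exp(−0.00015 × 200) = 0.97045
R(B) = exp(−0.0015 × 200) = 0.74082
R(C) = exp(−0.00010 × 200) = 0.98020
R(D) = exp(−0.00099 × 200) = 0.82037
Parallel (B and C): 1 − (1 − 0.74082)(1 − 0.98020) = 0.99487
Series ([0.99487] and D): 0.99487 × 0.82037 = 0.81616
Parallel (A and [0.81616]): 1 − (1 − 0.97045)(1 − 0.81616) = 0.995

0.995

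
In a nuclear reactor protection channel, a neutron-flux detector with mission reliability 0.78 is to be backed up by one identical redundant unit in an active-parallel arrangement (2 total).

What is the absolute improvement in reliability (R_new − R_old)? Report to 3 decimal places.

0.172

R_before = 0.78
R_after = 1 − (1 − 0.78)^2 = 0.952
ΔR = 0.952 − 0.78 = 0.172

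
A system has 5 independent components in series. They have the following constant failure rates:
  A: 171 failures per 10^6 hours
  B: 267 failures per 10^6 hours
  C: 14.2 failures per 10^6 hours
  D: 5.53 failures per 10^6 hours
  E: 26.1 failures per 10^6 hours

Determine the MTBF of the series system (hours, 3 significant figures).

2070

Series of exponential components: λ_sys = Σ λ_i
λ_sys = 0.000171 + 0.000267 + 0.0000142 + 0.00000553 + 0.0000261 = 4.8383e-04 /h
MTBF = 1 / λ_sys = 2070 h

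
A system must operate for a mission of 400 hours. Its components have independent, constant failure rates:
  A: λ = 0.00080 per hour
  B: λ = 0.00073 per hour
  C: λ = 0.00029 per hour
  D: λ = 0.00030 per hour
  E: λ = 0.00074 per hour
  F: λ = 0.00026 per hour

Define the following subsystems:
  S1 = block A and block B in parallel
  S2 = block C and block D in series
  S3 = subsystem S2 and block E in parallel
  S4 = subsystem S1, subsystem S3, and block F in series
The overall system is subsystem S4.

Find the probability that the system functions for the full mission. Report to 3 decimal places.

0.794

R(A) = exp(−0.00080 × 400) = 0.72615
R(B) = exp(−0.00073 × 400) = 0.74677
R(C) = exp(−0.00029 × 400) = 0.89048
R(D) = exp(−0.00030 × 400) = 0.88692
R(E) = exp(−0.00074 × 400) = 0.74379
R(F) = exp(−0.00026 × 400) = 0.90123
Parallel (A and B): 1 − (1 − 0.72615)(1 − 0.74677) = 0.93065
Series (C and D): 0.89048 × 0.88692 = 0.78978
Parallel ([0.78978] and E): 1 − (1 − 0.78978)(1 − 0.74379) = 0.94614
Series ([0.93065], [0.94614], and F): 0.93065 × 0.94614 × 0.90123 = 0.794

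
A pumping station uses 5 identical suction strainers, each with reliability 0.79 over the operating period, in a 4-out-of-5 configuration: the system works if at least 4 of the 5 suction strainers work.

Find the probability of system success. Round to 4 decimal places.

0.7167

R = Σ_{i=4}^{5} C(5,i) p^i (1−p)^{5−i} with p = 0.79
C(5,4)·0.79^4·0.21^1 = 0.408976
C(5,5)·0.79^5·0.21^0 = 0.307706
Sum = 0.7167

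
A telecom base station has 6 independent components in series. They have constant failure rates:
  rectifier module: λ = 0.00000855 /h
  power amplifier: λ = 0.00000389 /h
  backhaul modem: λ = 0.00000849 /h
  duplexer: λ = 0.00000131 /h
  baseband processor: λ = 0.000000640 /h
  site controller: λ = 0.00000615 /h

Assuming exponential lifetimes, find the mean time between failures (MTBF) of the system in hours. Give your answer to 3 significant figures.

34400

Series of exponential components: λ_sys = Σ λ_i
λ_sys = 0.00000855 + 0.00000389 + 0.00000849 + 0.00000131 + 0.000000640 + 0.00000615 = 2.9030e-05 /h
MTBF = 1 / λ_sys = 34400 h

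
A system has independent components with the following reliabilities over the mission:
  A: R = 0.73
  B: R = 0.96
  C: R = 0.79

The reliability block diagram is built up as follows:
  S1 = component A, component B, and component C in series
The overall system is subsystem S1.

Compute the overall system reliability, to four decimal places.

Series (A, B, and C): 0.730000 × 0.960000 × 0.790000 = 0.5536

0.5536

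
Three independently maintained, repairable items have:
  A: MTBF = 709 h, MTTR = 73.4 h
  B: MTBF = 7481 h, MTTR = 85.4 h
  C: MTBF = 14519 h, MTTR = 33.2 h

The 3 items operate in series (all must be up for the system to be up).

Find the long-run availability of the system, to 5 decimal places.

A(A) = MTBF/(MTBF+MTTR) = 709/(709+73.4) = 0.906186
A(B) = MTBF/(MTBF+MTTR) = 7481/(7481+85.4) = 0.988713
A(C) = MTBF/(MTBF+MTTR) = 14519/(14519+33.2) = 0.997719
Series availability: 0.906186 × 0.988713 × 0.997719 = 0.89391

0.89391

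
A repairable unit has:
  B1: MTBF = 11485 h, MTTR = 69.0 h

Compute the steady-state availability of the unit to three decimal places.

0.994

A(B1) = MTBF/(MTBF+MTTR) = 11485/(11485+69.0) = 0.994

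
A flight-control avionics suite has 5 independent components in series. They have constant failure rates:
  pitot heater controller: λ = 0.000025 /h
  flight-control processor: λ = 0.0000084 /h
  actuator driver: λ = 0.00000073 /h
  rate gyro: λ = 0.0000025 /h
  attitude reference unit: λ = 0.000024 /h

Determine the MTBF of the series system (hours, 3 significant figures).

Series of exponential components: λ_sys = Σ λ_i
λ_sys = 0.000025 + 0.0000084 + 0.00000073 + 0.0000025 + 0.000024 = 6.0630e-05 /h
MTBF = 1 / λ_sys = 16500 h

16500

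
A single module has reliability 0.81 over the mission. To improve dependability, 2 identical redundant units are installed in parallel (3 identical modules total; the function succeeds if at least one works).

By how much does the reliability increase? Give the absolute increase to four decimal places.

0.1831

R_before = 0.81
R_after = 1 − (1 − 0.81)^3 = 0.9931
ΔR = 0.9931 − 0.81 = 0.1831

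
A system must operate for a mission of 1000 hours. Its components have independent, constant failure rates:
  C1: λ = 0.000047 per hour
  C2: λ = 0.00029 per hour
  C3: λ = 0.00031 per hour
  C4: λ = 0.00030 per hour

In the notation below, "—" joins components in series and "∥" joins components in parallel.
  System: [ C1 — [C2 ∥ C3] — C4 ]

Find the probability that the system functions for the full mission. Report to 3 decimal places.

0.659

R(C1) = exp(−0.000047 × 1000) = 0.95409
R(C2) = exp(−0.00029 × 1000) = 0.74826
R(C3) = exp(−0.00031 × 1000) = 0.73345
R(C4) = exp(−0.00030 × 1000) = 0.74082
Parallel (C2 and C3): 1 − (1 − 0.74826)(1 − 0.73345) = 0.93290
Series (C1, [0.93290], and C4): 0.95409 × 0.93290 × 0.74082 = 0.659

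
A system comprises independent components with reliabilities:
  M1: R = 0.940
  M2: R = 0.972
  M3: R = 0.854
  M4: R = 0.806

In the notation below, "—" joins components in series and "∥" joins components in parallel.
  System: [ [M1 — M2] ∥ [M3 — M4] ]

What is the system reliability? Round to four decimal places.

0.9731

Series (M1 and M2): 0.940000 × 0.972000 = 0.913680
Series (M3 and M4): 0.854000 × 0.806000 = 0.688324
Parallel ([0.913680] and [0.688324]): 1 − (1 − 0.913680)(1 − 0.688324) = 0.9731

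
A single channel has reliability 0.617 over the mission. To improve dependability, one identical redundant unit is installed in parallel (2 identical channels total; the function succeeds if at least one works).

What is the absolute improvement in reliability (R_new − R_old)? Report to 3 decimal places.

0.236

R_before = 0.617
R_after = 1 − (1 − 0.617)^2 = 0.853
ΔR = 0.853 − 0.617 = 0.236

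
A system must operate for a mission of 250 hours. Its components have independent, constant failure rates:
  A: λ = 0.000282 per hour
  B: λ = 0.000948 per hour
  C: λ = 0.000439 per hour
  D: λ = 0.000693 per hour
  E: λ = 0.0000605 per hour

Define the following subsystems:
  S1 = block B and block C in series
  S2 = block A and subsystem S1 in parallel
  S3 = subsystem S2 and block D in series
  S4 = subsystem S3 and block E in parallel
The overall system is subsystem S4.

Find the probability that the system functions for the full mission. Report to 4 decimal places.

R(A) = exp(−0.000282 × 250) = 0.931928
R(B) = exp(−0.000948 × 250) = 0.788991
R(C) = exp(−0.000439 × 250) = 0.896058
R(D) = exp(−0.000693 × 250) = 0.840927
R(E) = exp(−0.0000605 × 250) = 0.984989
Series (B and C): 0.788991 × 0.896058 = 0.706982
Parallel (A and [0.706982]): 1 − (1 − 0.931928)(1 − 0.706982) = 0.980054
Series ([0.980054] and D): 0.980054 × 0.840927 = 0.824154
Parallel ([0.824154] and E): 1 − (1 − 0.824154)(1 − 0.984989) = 0.9974

0.9974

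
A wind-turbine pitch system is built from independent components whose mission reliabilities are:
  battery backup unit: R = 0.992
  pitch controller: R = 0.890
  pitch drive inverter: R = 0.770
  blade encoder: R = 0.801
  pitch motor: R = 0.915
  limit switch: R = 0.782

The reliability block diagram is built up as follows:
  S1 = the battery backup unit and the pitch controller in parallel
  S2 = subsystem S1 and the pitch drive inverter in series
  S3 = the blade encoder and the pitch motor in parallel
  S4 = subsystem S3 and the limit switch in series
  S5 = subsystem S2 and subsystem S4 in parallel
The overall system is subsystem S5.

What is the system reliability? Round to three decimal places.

Parallel (battery backup unit and pitch controller): 1 − (1 − 0.99200)(1 − 0.89000) = 0.99912
Series ([0.99912] and pitch drive inverter): 0.99912 × 0.77000 = 0.76932
Parallel (blade encoder and pitch motor): 1 − (1 − 0.80100)(1 − 0.91500) = 0.98309
Series ([0.98309] and limit switch): 0.98309 × 0.78200 = 0.76878
Parallel ([0.76932] and [0.76878]): 1 − (1 − 0.76932)(1 − 0.76878) = 0.947

0.947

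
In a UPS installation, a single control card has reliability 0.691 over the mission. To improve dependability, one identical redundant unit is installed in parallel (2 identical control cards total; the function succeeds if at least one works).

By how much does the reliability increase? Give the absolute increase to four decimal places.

R_before = 0.691
R_after = 1 − (1 − 0.691)^2 = 0.9045
ΔR = 0.9045 − 0.691 = 0.2135

0.2135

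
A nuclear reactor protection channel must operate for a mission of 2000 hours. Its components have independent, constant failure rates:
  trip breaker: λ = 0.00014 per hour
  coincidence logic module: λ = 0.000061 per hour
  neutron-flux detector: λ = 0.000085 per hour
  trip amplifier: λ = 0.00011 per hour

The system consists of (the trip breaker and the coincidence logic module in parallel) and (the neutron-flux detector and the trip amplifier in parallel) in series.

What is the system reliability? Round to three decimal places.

R(trip breaker) = exp(−0.00014 × 2000) = 0.75578
R(coincidence logic module) = exp(−0.000061 × 2000) = 0.88515
R(neutron-flux detector) = exp(−0.000085 × 2000) = 0.84366
R(trip amplifier) = exp(−0.00011 × 2000) = 0.80252
Parallel (trip breaker and coincidence logic module): 1 − (1 − 0.75578)(1 − 0.88515) = 0.97195
Parallel (neutron-flux detector and trip amplifier): 1 − (1 − 0.84366)(1 − 0.80252) = 0.96913
Series ([0.97195] and [0.96913]): 0.97195 × 0.96913 = 0.942

0.942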